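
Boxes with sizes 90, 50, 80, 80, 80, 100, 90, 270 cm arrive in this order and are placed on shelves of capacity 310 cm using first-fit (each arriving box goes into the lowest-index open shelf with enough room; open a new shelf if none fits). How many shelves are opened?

  90 → shelf 1 (new)  [load 90/310]
  50 → shelf 1  [load 140/310]
  80 → shelf 1  [load 220/310]
  80 → shelf 1  [load 300/310]
  80 → shelf 2 (new)  [load 80/310]
  100 → shelf 2  [load 180/310]
  90 → shelf 2  [load 270/310]
  270 → shelf 3 (new)  [load 270/310]
3 shelves opened.

3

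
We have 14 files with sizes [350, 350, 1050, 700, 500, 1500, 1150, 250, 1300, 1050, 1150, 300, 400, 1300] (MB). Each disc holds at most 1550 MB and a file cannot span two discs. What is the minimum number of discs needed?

8

Total = 1500 + 1300 + 1300 + 1150 + 1150 + 1050 + 1050 + 700 + 500 + 400 + 350 + 350 + 300 + 250 = 11350 MB.
Lower bound: ⌈11350/1550⌉ = 8 discs.
A packing using 8 discs:
  disc 1: 1500 = 1500
  disc 2: 1300 + 250 = 1550
  disc 3: 1300 = 1300
  disc 4: 1150 + 400 = 1550
  disc 5: 1150 + 350 = 1500
  disc 6: 1050 + 500 = 1550
  disc 7: 1050 + 350 = 1400
  disc 8: 700 + 300 = 1000
This matches the lower bound, so 8 is optimal.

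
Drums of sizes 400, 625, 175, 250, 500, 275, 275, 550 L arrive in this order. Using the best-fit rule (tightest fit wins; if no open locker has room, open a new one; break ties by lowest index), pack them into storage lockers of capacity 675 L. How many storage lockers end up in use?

  400 → locker 1 (new)  [load 400/675]
  625 → locker 2 (new)  [load 625/675]
  175 → locker 1  [load 575/675]
  250 → locker 3 (new)  [load 250/675]
  500 → locker 4 (new)  [load 500/675]
  275 → locker 3  [load 525/675]
  275 → locker 5 (new)  [load 275/675]
  550 → locker 6 (new)  [load 550/675]
6 storage lockers opened.

6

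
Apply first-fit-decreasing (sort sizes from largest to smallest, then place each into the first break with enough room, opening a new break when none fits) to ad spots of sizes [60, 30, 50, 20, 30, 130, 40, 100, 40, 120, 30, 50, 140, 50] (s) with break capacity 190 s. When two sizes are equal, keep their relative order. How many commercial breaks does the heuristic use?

5

Sorted descending: 140, 130, 120, 100, 60, 50, 50, 50, 40, 40, 30, 30, 30, 20.
  140 → break 1 (new)  [load 140/190]
  130 → break 2 (new)  [load 130/190]
  120 → break 3 (new)  [load 120/190]
  100 → break 4 (new)  [load 100/190]
  60 → break 2  [load 190/190]
  50 → break 1  [load 190/190]
  50 → break 3  [load 170/190]
  50 → break 4  [load 150/190]
  40 → break 4  [load 190/190]
  40 → break 5 (new)  [load 40/190]
  30 → break 5  [load 70/190]
  30 → break 5  [load 100/190]
  30 → break 5  [load 130/190]
  20 → break 3  [load 190/190]
5 commercial breaks opened.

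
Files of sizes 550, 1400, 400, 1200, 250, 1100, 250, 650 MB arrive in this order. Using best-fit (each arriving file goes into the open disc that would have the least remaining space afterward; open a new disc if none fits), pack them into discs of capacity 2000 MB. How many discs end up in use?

  550 → disc 1 (new)  [load 550/2000]
  1400 → disc 1  [load 1950/2000]
  400 → disc 2 (new)  [load 400/2000]
  1200 → disc 2  [load 1600/2000]
  250 → disc 2  [load 1850/2000]
  1100 → disc 3 (new)  [load 1100/2000]
  250 → disc 3  [load 1350/2000]
  650 → disc 3  [load 2000/2000]
3 discs opened.

3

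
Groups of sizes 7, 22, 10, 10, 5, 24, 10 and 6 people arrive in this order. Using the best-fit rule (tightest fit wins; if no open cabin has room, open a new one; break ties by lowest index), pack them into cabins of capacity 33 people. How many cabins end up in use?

  7 → cabin 1 (new)  [load 7/33]
  22 → cabin 1  [load 29/33]
  10 → cabin 2 (new)  [load 10/33]
  10 → cabin 2  [load 20/33]
  5 → cabin 2  [load 25/33]
  24 → cabin 3 (new)  [load 24/33]
  10 → cabin 4 (new)  [load 10/33]
  6 → cabin 2  [load 31/33]
4 cabins opened.

4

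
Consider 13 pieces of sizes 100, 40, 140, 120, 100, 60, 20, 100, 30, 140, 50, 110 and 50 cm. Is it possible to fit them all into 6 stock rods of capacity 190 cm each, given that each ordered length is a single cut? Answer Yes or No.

Total = 1060 cm; ⌈1060/190⌉ = 6.
7 pieces each exceed half the capacity and cannot share a stock rod, forcing at least 7 stock rods.
At least 7 stock rods are required, but only 6 are allowed.

No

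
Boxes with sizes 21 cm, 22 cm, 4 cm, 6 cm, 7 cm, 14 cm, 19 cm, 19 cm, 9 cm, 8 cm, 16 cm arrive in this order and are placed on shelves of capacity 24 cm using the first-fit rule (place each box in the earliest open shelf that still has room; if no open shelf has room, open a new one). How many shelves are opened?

7

  21 → shelf 1 (new)  [load 21/24]
  22 → shelf 2 (new)  [load 22/24]
  4 → shelf 3 (new)  [load 4/24]
  6 → shelf 3  [load 10/24]
  7 → shelf 3  [load 17/24]
  14 → shelf 4 (new)  [load 14/24]
  19 → shelf 5 (new)  [load 19/24]
  19 → shelf 6 (new)  [load 19/24]
  9 → shelf 4  [load 23/24]
  8 → shelf 7 (new)  [load 8/24]
  16 → shelf 7  [load 24/24]
7 shelves opened.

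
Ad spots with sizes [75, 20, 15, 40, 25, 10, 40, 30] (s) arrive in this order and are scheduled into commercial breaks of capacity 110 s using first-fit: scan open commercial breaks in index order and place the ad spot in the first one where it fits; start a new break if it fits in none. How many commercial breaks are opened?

  75 → break 1 (new)  [load 75/110]
  20 → break 1  [load 95/110]
  15 → break 1  [load 110/110]
  40 → break 2 (new)  [load 40/110]
  25 → break 2  [load 65/110]
  10 → break 2  [load 75/110]
  40 → break 3 (new)  [load 40/110]
  30 → break 2  [load 105/110]
3 commercial breaks opened.

3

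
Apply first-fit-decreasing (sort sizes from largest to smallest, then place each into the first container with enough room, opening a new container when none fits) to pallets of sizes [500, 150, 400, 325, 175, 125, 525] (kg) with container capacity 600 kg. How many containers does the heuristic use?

Sorted descending: 525, 500, 400, 325, 175, 150, 125.
  525 → container 1 (new)  [load 525/600]
  500 → container 2 (new)  [load 500/600]
  400 → container 3 (new)  [load 400/600]
  325 → container 4 (new)  [load 325/600]
  175 → container 3  [load 575/600]
  150 → container 4  [load 475/600]
  125 → container 4  [load 600/600]
4 containers opened.

4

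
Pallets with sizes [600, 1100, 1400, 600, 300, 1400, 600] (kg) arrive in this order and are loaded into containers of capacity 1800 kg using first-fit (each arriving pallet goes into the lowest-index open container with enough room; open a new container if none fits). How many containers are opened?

4

  600 → container 1 (new)  [load 600/1800]
  1100 → container 1  [load 1700/1800]
  1400 → container 2 (new)  [load 1400/1800]
  600 → container 3 (new)  [load 600/1800]
  300 → container 2  [load 1700/1800]
  1400 → container 4 (new)  [load 1400/1800]
  600 → container 3  [load 1200/1800]
4 containers opened.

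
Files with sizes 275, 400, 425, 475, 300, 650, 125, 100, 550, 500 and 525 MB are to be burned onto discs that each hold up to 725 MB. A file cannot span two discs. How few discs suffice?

Total = 650 + 550 + 525 + 500 + 475 + 425 + 400 + 300 + 275 + 125 + 100 = 4325 MB.
Lower bound: ⌈4325/725⌉ = 6 discs.
Also, 7 files each exceed 725/2 MB, and no two of those can share a disc, so at least 7 discs are needed.
A packing using 7 discs:
  disc 1: 650 = 650
  disc 2: 550 + 125 = 675
  disc 3: 525 + 100 = 625
  disc 4: 500 = 500
  disc 5: 475 = 475
  disc 6: 425 + 300 = 725
  disc 7: 400 + 275 = 675
This matches the lower bound, so 7 is optimal.

7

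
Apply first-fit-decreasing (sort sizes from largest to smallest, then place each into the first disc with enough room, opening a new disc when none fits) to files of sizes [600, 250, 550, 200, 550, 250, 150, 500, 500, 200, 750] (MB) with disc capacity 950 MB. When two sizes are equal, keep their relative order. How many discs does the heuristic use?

6

Sorted descending: 750, 600, 550, 550, 500, 500, 250, 250, 200, 200, 150.
  750 → disc 1 (new)  [load 750/950]
  600 → disc 2 (new)  [load 600/950]
  550 → disc 3 (new)  [load 550/950]
  550 → disc 4 (new)  [load 550/950]
  500 → disc 5 (new)  [load 500/950]
  500 → disc 6 (new)  [load 500/950]
  250 → disc 2  [load 850/950]
  250 → disc 3  [load 800/950]
  200 → disc 1  [load 950/950]
  200 → disc 4  [load 750/950]
  150 → disc 3  [load 950/950]
6 discs opened.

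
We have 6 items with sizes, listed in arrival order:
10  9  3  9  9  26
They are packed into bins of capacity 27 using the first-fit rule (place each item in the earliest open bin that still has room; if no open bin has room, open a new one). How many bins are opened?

3

  10 → bin 1 (new)  [load 10/27]
  9 → bin 1  [load 19/27]
  3 → bin 1  [load 22/27]
  9 → bin 2 (new)  [load 9/27]
  9 → bin 2  [load 18/27]
  26 → bin 3 (new)  [load 26/27]
3 bins opened.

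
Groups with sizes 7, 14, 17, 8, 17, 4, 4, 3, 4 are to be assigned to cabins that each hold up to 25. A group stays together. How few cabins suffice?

Total = 17 + 17 + 14 + 8 + 7 + 4 + 4 + 4 + 3 = 78.
Lower bound: ⌈78/25⌉ = 4 cabins.
A packing using 4 cabins:
  cabin 1: 17 + 8 = 25
  cabin 2: 17 + 7 = 24
  cabin 3: 14 + 4 + 4 + 3 = 25
  cabin 4: 4 = 4
This matches the lower bound, so 4 is optimal.

4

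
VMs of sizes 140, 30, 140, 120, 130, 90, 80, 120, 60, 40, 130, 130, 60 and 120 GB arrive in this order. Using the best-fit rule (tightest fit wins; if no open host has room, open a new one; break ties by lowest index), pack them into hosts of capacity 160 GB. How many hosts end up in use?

10

  140 → host 1 (new)  [load 140/160]
  30 → host 2 (new)  [load 30/160]
  140 → host 3 (new)  [load 140/160]
  120 → host 2  [load 150/160]
  130 → host 4 (new)  [load 130/160]
  90 → host 5 (new)  [load 90/160]
  80 → host 6 (new)  [load 80/160]
  120 → host 7 (new)  [load 120/160]
  60 → host 5  [load 150/160]
  40 → host 7  [load 160/160]
  130 → host 8 (new)  [load 130/160]
  130 → host 9 (new)  [load 130/160]
  60 → host 6  [load 140/160]
  120 → host 10 (new)  [load 120/160]
10 hosts opened.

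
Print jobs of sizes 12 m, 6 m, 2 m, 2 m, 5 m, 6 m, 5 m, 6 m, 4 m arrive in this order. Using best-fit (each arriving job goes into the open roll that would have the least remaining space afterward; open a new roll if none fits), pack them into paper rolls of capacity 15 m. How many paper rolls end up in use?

  12 → roll 1 (new)  [load 12/15]
  6 → roll 2 (new)  [load 6/15]
  2 → roll 1  [load 14/15]
  2 → roll 2  [load 8/15]
  5 → roll 2  [load 13/15]
  6 → roll 3 (new)  [load 6/15]
  5 → roll 3  [load 11/15]
  6 → roll 4 (new)  [load 6/15]
  4 → roll 3  [load 15/15]
4 paper rolls opened.

4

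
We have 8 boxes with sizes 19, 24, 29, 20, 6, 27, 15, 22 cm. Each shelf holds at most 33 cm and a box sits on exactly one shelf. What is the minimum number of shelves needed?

7

Total = 29 + 27 + 24 + 22 + 20 + 19 + 15 + 6 = 162 cm.
Lower bound: ⌈162/33⌉ = 5 shelves.
Also, 6 boxes each exceed 33/2 cm, and no two of those can share a shelf, so at least 6 shelves are needed.
A packing using 7 shelves:
  shelf 1: 29 = 29
  shelf 2: 27 + 6 = 33
  shelf 3: 24 = 24
  shelf 4: 22 = 22
  shelf 5: 20 = 20
  shelf 6: 19 = 19
  shelf 7: 15 = 15
No arrangement into 6 shelves stays within capacity, so 7 is optimal.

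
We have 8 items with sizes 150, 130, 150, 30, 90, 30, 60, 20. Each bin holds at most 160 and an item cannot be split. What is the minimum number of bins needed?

5

Total = 150 + 150 + 130 + 90 + 60 + 30 + 30 + 20 = 660.
Lower bound: ⌈660/160⌉ = 5 bins.
A packing using 5 bins:
  bin 1: 150 = 150
  bin 2: 150 = 150
  bin 3: 130 + 30 = 160
  bin 4: 90 + 60 = 150
  bin 5: 30 + 20 = 50
This matches the lower bound, so 5 is optimal.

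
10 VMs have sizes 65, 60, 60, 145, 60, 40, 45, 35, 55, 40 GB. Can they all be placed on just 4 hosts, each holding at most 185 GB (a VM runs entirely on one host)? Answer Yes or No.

Yes

A valid assignment using 4 hosts:
  host 1: 145 + 40 = 185
  host 2: 65 + 60 + 60 = 185
  host 3: 60 + 55 + 45 = 160
  host 4: 40 + 35 = 75
Every load is within 185 GB, so 4 hosts suffice.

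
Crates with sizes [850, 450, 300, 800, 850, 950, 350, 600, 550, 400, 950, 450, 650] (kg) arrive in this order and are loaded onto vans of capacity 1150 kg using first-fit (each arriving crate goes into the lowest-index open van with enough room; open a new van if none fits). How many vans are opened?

9

  850 → van 1 (new)  [load 850/1150]
  450 → van 2 (new)  [load 450/1150]
  300 → van 1  [load 1150/1150]
  800 → van 3 (new)  [load 800/1150]
  850 → van 4 (new)  [load 850/1150]
  950 → van 5 (new)  [load 950/1150]
  350 → van 2  [load 800/1150]
  600 → van 6 (new)  [load 600/1150]
  550 → van 6  [load 1150/1150]
  400 → van 7 (new)  [load 400/1150]
  950 → van 8 (new)  [load 950/1150]
  450 → van 7  [load 850/1150]
  650 → van 9 (new)  [load 650/1150]
9 vans opened.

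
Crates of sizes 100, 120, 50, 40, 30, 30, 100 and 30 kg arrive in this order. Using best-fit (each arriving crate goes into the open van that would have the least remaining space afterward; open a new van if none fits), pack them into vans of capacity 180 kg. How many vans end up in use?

  100 → van 1 (new)  [load 100/180]
  120 → van 2 (new)  [load 120/180]
  50 → van 2  [load 170/180]
  40 → van 1  [load 140/180]
  30 → van 1  [load 170/180]
  30 → van 3 (new)  [load 30/180]
  100 → van 3  [load 130/180]
  30 → van 3  [load 160/180]
3 vans opened.

3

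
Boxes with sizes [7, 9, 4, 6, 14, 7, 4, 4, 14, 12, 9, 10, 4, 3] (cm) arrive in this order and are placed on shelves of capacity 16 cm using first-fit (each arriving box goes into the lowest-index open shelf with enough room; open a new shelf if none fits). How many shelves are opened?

8

  7 → shelf 1 (new)  [load 7/16]
  9 → shelf 1  [load 16/16]
  4 → shelf 2 (new)  [load 4/16]
  6 → shelf 2  [load 10/16]
  14 → shelf 3 (new)  [load 14/16]
  7 → shelf 4 (new)  [load 7/16]
  4 → shelf 2  [load 14/16]
  4 → shelf 4  [load 11/16]
  14 → shelf 5 (new)  [load 14/16]
  12 → shelf 6 (new)  [load 12/16]
  9 → shelf 7 (new)  [load 9/16]
  10 → shelf 8 (new)  [load 10/16]
  4 → shelf 4  [load 15/16]
  3 → shelf 6  [load 15/16]
8 shelves opened.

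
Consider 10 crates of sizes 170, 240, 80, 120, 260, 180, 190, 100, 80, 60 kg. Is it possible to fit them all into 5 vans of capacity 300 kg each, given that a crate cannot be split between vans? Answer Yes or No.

No

Total = 1480 kg; ⌈1480/300⌉ = 5.
The bound of 5 does not rule out 5, but exhaustive search shows no assignment into 5 vans of capacity 300 kg exists — the minimum is 6.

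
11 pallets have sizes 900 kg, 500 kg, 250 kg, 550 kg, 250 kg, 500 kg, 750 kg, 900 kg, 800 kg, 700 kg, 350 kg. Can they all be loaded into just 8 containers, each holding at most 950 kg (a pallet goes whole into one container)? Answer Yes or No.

A valid assignment using 8 containers:
  container 1: 900 = 900
  container 2: 900 = 900
  container 3: 800 = 800
  container 4: 750 = 750
  container 5: 700 + 250 = 950
  container 6: 550 + 350 = 900
  container 7: 500 + 250 = 750
  container 8: 500 = 500
Every load is within 950 kg, so 8 containers suffice.

Yes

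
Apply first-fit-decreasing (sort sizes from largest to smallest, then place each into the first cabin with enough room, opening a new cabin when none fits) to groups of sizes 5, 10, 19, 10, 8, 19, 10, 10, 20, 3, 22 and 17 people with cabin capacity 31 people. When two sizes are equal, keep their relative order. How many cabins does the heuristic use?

Sorted descending: 22, 20, 19, 19, 17, 10, 10, 10, 10, 8, 5, 3.
  22 → cabin 1 (new)  [load 22/31]
  20 → cabin 2 (new)  [load 20/31]
  19 → cabin 3 (new)  [load 19/31]
  19 → cabin 4 (new)  [load 19/31]
  17 → cabin 5 (new)  [load 17/31]
  10 → cabin 2  [load 30/31]
  10 → cabin 3  [load 29/31]
  10 → cabin 4  [load 29/31]
  10 → cabin 5  [load 27/31]
  8 → cabin 1  [load 30/31]
  5 → cabin 6 (new)  [load 5/31]
  3 → cabin 5  [load 30/31]
6 cabins opened.

6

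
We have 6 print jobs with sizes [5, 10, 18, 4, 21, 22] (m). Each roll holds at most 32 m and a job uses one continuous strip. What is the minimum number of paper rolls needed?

3

Total = 22 + 21 + 18 + 10 + 5 + 4 = 80 m.
Lower bound: ⌈80/32⌉ = 3 paper rolls.
A packing using 3 paper rolls:
  roll 1: 22 + 10 = 32
  roll 2: 21 + 5 + 4 = 30
  roll 3: 18 = 18
This matches the lower bound, so 3 is optimal.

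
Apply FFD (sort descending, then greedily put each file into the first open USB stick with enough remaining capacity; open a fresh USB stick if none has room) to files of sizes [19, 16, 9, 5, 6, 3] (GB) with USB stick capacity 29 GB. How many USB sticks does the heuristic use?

3

Sorted descending: 19, 16, 9, 6, 5, 3.
  19 → USB stick 1 (new)  [load 19/29]
  16 → USB stick 2 (new)  [load 16/29]
  9 → USB stick 1  [load 28/29]
  6 → USB stick 2  [load 22/29]
  5 → USB stick 2  [load 27/29]
  3 → USB stick 3 (new)  [load 3/29]
3 USB sticks opened.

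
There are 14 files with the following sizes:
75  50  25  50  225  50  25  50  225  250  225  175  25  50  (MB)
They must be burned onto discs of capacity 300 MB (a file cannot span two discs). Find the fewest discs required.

Total = 250 + 225 + 225 + 225 + 175 + 75 + 50 + 50 + 50 + 50 + 50 + 25 + 25 + 25 = 1500 MB.
Lower bound: ⌈1500/300⌉ = 5 discs.
A packing using 5 discs:
  disc 1: 250 + 50 = 300
  disc 2: 225 + 75 = 300
  disc 3: 225 + 50 + 25 = 300
  disc 4: 225 + 50 + 25 = 300
  disc 5: 175 + 50 + 50 + 25 = 300
This matches the lower bound, so 5 is optimal.

5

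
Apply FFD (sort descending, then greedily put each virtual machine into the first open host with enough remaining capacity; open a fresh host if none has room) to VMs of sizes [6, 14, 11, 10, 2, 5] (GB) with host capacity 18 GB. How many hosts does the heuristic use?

Sorted descending: 14, 11, 10, 6, 5, 2.
  14 → host 1 (new)  [load 14/18]
  11 → host 2 (new)  [load 11/18]
  10 → host 3 (new)  [load 10/18]
  6 → host 2  [load 17/18]
  5 → host 3  [load 15/18]
  2 → host 1  [load 16/18]
3 hosts opened.

3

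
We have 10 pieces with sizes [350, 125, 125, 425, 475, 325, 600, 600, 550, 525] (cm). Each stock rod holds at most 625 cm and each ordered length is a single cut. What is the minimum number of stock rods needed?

Total = 600 + 600 + 550 + 525 + 475 + 425 + 350 + 325 + 125 + 125 = 4100 cm.
Lower bound: ⌈4100/625⌉ = 7 stock rods.
Also, 8 pieces each exceed 625/2 cm, and no two of those can share a stock rod, so at least 8 stock rods are needed.
A packing using 8 stock rods:
  stock rod 1: 600 = 600
  stock rod 2: 600 = 600
  stock rod 3: 550 = 550
  stock rod 4: 525 = 525
  stock rod 5: 475 + 125 = 600
  stock rod 6: 425 + 125 = 550
  stock rod 7: 350 = 350
  stock rod 8: 325 = 325
This matches the lower bound, so 8 is optimal.

8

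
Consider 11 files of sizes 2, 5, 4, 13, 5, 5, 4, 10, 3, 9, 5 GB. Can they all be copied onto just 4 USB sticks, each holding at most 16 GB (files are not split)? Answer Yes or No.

Total = 65 GB; ⌈65/16⌉ = 5.
At least 5 USB sticks are required, but only 4 are allowed.

No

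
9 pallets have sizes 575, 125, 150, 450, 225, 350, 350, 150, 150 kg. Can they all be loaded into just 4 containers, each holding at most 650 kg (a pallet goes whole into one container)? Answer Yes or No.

No

Total = 2525 kg; ⌈2525/650⌉ = 4.
The bound of 4 does not rule out 4, but exhaustive search shows no assignment into 4 containers of capacity 650 kg exists — the minimum is 5.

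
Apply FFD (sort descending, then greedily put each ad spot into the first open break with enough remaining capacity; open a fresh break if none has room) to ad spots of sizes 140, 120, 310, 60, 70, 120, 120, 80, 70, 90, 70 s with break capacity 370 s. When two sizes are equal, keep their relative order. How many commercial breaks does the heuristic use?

Sorted descending: 310, 140, 120, 120, 120, 90, 80, 70, 70, 70, 60.
  310 → break 1 (new)  [load 310/370]
  140 → break 2 (new)  [load 140/370]
  120 → break 2  [load 260/370]
  120 → break 3 (new)  [load 120/370]
  120 → break 3  [load 240/370]
  90 → break 2  [load 350/370]
  80 → break 3  [load 320/370]
  70 → break 4 (new)  [load 70/370]
  70 → break 4  [load 140/370]
  70 → break 4  [load 210/370]
  60 → break 1  [load 370/370]
4 commercial breaks opened.

4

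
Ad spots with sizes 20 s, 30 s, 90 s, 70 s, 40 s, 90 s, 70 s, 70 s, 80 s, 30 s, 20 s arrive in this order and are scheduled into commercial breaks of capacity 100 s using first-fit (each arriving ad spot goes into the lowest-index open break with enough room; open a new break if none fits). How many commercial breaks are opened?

7

  20 → break 1 (new)  [load 20/100]
  30 → break 1  [load 50/100]
  90 → break 2 (new)  [load 90/100]
  70 → break 3 (new)  [load 70/100]
  40 → break 1  [load 90/100]
  90 → break 4 (new)  [load 90/100]
  70 → break 5 (new)  [load 70/100]
  70 → break 6 (new)  [load 70/100]
  80 → break 7 (new)  [load 80/100]
  30 → break 3  [load 100/100]
  20 → break 5  [load 90/100]
7 commercial breaks opened.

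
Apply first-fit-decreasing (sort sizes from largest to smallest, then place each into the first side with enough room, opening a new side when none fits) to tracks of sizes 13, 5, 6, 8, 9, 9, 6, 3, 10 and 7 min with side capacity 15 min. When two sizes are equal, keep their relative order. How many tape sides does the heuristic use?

6

Sorted descending: 13, 10, 9, 9, 8, 7, 6, 6, 5, 3.
  13 → side 1 (new)  [load 13/15]
  10 → side 2 (new)  [load 10/15]
  9 → side 3 (new)  [load 9/15]
  9 → side 4 (new)  [load 9/15]
  8 → side 5 (new)  [load 8/15]
  7 → side 5  [load 15/15]
  6 → side 3  [load 15/15]
  6 → side 4  [load 15/15]
  5 → side 2  [load 15/15]
  3 → side 6 (new)  [load 3/15]
6 tape sides opened.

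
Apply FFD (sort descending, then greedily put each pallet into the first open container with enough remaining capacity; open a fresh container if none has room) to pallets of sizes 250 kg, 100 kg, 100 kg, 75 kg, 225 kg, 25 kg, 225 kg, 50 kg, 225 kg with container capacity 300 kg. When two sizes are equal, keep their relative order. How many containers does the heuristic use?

Sorted descending: 250, 225, 225, 225, 100, 100, 75, 50, 25.
  250 → container 1 (new)  [load 250/300]
  225 → container 2 (new)  [load 225/300]
  225 → container 3 (new)  [load 225/300]
  225 → container 4 (new)  [load 225/300]
  100 → container 5 (new)  [load 100/300]
  100 → container 5  [load 200/300]
  75 → container 2  [load 300/300]
  50 → container 1  [load 300/300]
  25 → container 3  [load 250/300]
5 containers opened.

5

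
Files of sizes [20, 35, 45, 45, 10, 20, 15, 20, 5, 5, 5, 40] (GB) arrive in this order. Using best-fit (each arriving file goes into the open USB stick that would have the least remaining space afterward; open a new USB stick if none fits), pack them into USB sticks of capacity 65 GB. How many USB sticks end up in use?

5

  20 → USB stick 1 (new)  [load 20/65]
  35 → USB stick 1  [load 55/65]
  45 → USB stick 2 (new)  [load 45/65]
  45 → USB stick 3 (new)  [load 45/65]
  10 → USB stick 1  [load 65/65]
  20 → USB stick 2  [load 65/65]
  15 → USB stick 3  [load 60/65]
  20 → USB stick 4 (new)  [load 20/65]
  5 → USB stick 3  [load 65/65]
  5 → USB stick 4  [load 25/65]
  5 → USB stick 4  [load 30/65]
  40 → USB stick 5 (new)  [load 40/65]
5 USB sticks opened.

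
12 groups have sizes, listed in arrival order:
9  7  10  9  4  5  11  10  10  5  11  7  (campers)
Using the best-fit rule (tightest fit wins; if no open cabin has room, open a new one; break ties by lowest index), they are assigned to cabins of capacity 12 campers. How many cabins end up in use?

10

  9 → cabin 1 (new)  [load 9/12]
  7 → cabin 2 (new)  [load 7/12]
  10 → cabin 3 (new)  [load 10/12]
  9 → cabin 4 (new)  [load 9/12]
  4 → cabin 2  [load 11/12]
  5 → cabin 5 (new)  [load 5/12]
  11 → cabin 6 (new)  [load 11/12]
  10 → cabin 7 (new)  [load 10/12]
  10 → cabin 8 (new)  [load 10/12]
  5 → cabin 5  [load 10/12]
  11 → cabin 9 (new)  [load 11/12]
  7 → cabin 10 (new)  [load 7/12]
10 cabins opened.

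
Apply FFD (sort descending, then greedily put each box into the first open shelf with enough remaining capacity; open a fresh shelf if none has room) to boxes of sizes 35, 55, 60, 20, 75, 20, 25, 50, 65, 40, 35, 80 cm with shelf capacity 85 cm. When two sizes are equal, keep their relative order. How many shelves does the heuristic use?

Sorted descending: 80, 75, 65, 60, 55, 50, 40, 35, 35, 25, 20, 20.
  80 → shelf 1 (new)  [load 80/85]
  75 → shelf 2 (new)  [load 75/85]
  65 → shelf 3 (new)  [load 65/85]
  60 → shelf 4 (new)  [load 60/85]
  55 → shelf 5 (new)  [load 55/85]
  50 → shelf 6 (new)  [load 50/85]
  40 → shelf 7 (new)  [load 40/85]
  35 → shelf 6  [load 85/85]
  35 → shelf 7  [load 75/85]
  25 → shelf 4  [load 85/85]
  20 → shelf 3  [load 85/85]
  20 → shelf 5  [load 75/85]
7 shelves opened.

7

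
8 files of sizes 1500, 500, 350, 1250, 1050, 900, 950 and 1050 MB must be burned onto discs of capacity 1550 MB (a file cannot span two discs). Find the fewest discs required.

Total = 1500 + 1250 + 1050 + 1050 + 950 + 900 + 500 + 350 = 7550 MB.
Lower bound: ⌈7550/1550⌉ = 5 discs.
Also, 6 files each exceed 775 MB, and no two of those can share a disc, so at least 6 discs are needed.
A packing using 6 discs:
  disc 1: 1500 = 1500
  disc 2: 1250 = 1250
  disc 3: 1050 + 500 = 1550
  disc 4: 1050 + 350 = 1400
  disc 5: 950 = 950
  disc 6: 900 = 900
This matches the lower bound, so 6 is optimal.

6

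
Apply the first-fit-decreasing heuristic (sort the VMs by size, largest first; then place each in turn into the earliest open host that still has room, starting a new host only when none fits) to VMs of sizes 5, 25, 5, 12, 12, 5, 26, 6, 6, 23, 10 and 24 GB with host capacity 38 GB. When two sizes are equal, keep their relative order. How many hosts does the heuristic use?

5

Sorted descending: 26, 25, 24, 23, 12, 12, 10, 6, 6, 5, 5, 5.
  26 → host 1 (new)  [load 26/38]
  25 → host 2 (new)  [load 25/38]
  24 → host 3 (new)  [load 24/38]
  23 → host 4 (new)  [load 23/38]
  12 → host 1  [load 38/38]
  12 → host 2  [load 37/38]
  10 → host 3  [load 34/38]
  6 → host 4  [load 29/38]
  6 → host 4  [load 35/38]
  5 → host 5 (new)  [load 5/38]
  5 → host 5  [load 10/38]
  5 → host 5  [load 15/38]
5 hosts opened.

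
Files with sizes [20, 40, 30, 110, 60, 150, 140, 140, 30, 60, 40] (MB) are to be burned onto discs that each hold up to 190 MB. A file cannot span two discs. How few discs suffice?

Total = 150 + 140 + 140 + 110 + 60 + 60 + 40 + 40 + 30 + 30 + 20 = 820 MB.
Lower bound: ⌈820/190⌉ = 5 discs.
A packing using 5 discs:
  disc 1: 150 + 40 = 190
  disc 2: 140 + 40 = 180
  disc 3: 140 + 30 + 20 = 190
  disc 4: 110 + 60 = 170
  disc 5: 60 + 30 = 90
This matches the lower bound, so 5 is optimal.

5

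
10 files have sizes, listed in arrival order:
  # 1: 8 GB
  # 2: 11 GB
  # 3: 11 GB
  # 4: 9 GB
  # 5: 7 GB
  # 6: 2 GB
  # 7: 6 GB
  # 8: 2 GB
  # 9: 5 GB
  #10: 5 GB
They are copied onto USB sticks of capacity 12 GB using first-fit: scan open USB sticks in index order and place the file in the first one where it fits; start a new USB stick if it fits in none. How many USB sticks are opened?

6

  8 → USB stick 1 (new)  [load 8/12]
  11 → USB stick 2 (new)  [load 11/12]
  11 → USB stick 3 (new)  [load 11/12]
  9 → USB stick 4 (new)  [load 9/12]
  7 → USB stick 5 (new)  [load 7/12]
  2 → USB stick 1  [load 10/12]
  6 → USB stick 6 (new)  [load 6/12]
  2 → USB stick 1  [load 12/12]
  5 → USB stick 5  [load 12/12]
  5 → USB stick 6  [load 11/12]
6 USB sticks opened.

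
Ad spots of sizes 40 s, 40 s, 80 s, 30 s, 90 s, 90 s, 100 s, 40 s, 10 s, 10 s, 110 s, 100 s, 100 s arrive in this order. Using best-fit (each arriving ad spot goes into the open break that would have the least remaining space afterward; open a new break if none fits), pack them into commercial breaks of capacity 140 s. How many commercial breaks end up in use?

  40 → break 1 (new)  [load 40/140]
  40 → break 1  [load 80/140]
  80 → break 2 (new)  [load 80/140]
  30 → break 1  [load 110/140]
  90 → break 3 (new)  [load 90/140]
  90 → break 4 (new)  [load 90/140]
  100 → break 5 (new)  [load 100/140]
  40 → break 5  [load 140/140]
  10 → break 1  [load 120/140]
  10 → break 1  [load 130/140]
  110 → break 6 (new)  [load 110/140]
  100 → break 7 (new)  [load 100/140]
  100 → break 8 (new)  [load 100/140]
8 commercial breaks opened.

8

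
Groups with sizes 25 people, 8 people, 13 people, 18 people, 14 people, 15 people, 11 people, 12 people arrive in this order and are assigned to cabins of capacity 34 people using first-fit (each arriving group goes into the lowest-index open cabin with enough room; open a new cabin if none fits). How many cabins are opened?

  25 → cabin 1 (new)  [load 25/34]
  8 → cabin 1  [load 33/34]
  13 → cabin 2 (new)  [load 13/34]
  18 → cabin 2  [load 31/34]
  14 → cabin 3 (new)  [load 14/34]
  15 → cabin 3  [load 29/34]
  11 → cabin 4 (new)  [load 11/34]
  12 → cabin 4  [load 23/34]
4 cabins opened.

4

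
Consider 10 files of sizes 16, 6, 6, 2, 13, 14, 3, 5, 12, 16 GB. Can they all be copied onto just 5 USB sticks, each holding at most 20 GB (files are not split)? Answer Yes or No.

A valid assignment using 5 USB sticks:
  USB stick 1: 16 + 3 = 19
  USB stick 2: 16 + 2 = 18
  USB stick 3: 14 + 6 = 20
  USB stick 4: 13 + 6 = 19
  USB stick 5: 12 + 5 = 17
Every load is within 20 GB, so 5 USB sticks suffice.

Yes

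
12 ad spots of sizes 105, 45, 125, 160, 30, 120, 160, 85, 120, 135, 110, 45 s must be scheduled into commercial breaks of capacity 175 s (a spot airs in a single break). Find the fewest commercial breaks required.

9

Total = 160 + 160 + 135 + 125 + 120 + 120 + 110 + 105 + 85 + 45 + 45 + 30 = 1240 s.
Lower bound: ⌈1240/175⌉ = 8 commercial breaks.
A packing using 9 commercial breaks:
  break 1: 160 = 160
  break 2: 160 = 160
  break 3: 135 + 30 = 165
  break 4: 125 + 45 = 170
  break 5: 120 + 45 = 165
  break 6: 120 = 120
  break 7: 110 = 110
  break 8: 105 = 105
  break 9: 85 = 85
No arrangement into 8 commercial breaks stays within capacity, so 9 is optimal.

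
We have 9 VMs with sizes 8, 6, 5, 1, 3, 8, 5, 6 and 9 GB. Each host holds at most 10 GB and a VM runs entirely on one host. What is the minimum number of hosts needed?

6

Total = 9 + 8 + 8 + 6 + 6 + 5 + 5 + 3 + 1 = 51 GB.
Lower bound: ⌈51/10⌉ = 6 hosts.
A packing using 6 hosts:
  host 1: 9 + 1 = 10
  host 2: 8 = 8
  host 3: 8 = 8
  host 4: 6 + 3 = 9
  host 5: 6 = 6
  host 6: 5 + 5 = 10
This matches the lower bound, so 6 is optimal.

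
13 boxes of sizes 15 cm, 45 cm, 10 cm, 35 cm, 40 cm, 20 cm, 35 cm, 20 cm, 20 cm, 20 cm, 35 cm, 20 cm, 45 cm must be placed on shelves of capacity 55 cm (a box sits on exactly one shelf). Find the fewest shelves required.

Total = 45 + 45 + 40 + 35 + 35 + 35 + 20 + 20 + 20 + 20 + 20 + 15 + 10 = 360 cm.
Lower bound: ⌈360/55⌉ = 7 shelves.
A packing using 7 shelves:
  shelf 1: 45 + 10 = 55
  shelf 2: 45 = 45
  shelf 3: 40 + 15 = 55
  shelf 4: 35 + 20 = 55
  shelf 5: 35 + 20 = 55
  shelf 6: 35 + 20 = 55
  shelf 7: 20 + 20 = 40
This matches the lower bound, so 7 is optimal.

7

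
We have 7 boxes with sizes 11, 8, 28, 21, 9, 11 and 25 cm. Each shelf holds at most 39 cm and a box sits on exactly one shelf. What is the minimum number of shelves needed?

3

Total = 28 + 25 + 21 + 11 + 11 + 9 + 8 = 113 cm.
Lower bound: ⌈113/39⌉ = 3 shelves.
A packing using 3 shelves:
  shelf 1: 28 + 11 = 39
  shelf 2: 25 + 11 = 36
  shelf 3: 21 + 9 + 8 = 38
This matches the lower bound, so 3 is optimal.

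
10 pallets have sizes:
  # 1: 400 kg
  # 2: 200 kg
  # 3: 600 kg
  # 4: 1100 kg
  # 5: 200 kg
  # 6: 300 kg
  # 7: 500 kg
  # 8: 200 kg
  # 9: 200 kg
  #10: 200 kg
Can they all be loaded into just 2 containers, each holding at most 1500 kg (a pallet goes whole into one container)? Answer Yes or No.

Total = 3900 kg; ⌈3900/1500⌉ = 3.
At least 3 containers are required, but only 2 are allowed.

No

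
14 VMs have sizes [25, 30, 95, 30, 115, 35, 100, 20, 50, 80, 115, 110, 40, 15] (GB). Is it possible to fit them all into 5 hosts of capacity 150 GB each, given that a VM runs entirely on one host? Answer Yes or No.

No

Total = 860 GB; ⌈860/150⌉ = 6.
At least 6 hosts are required, but only 5 are allowed.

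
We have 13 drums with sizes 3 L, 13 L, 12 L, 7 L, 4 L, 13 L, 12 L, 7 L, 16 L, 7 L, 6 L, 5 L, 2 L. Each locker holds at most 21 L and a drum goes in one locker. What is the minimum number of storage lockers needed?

6

Total = 16 + 13 + 13 + 12 + 12 + 7 + 7 + 7 + 6 + 5 + 4 + 3 + 2 = 107 L.
Lower bound: ⌈107/21⌉ = 6 storage lockers.
A packing using 6 storage lockers:
  locker 1: 16 + 5 = 21
  locker 2: 13 + 7 = 20
  locker 3: 13 + 7 = 20
  locker 4: 12 + 7 + 2 = 21
  locker 5: 12 + 6 + 3 = 21
  locker 6: 4 = 4
This matches the lower bound, so 6 is optimal.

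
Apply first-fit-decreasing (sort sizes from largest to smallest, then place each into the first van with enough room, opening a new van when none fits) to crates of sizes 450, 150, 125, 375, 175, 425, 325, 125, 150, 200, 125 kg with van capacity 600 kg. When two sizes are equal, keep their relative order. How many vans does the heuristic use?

Sorted descending: 450, 425, 375, 325, 200, 175, 150, 150, 125, 125, 125.
  450 → van 1 (new)  [load 450/600]
  425 → van 2 (new)  [load 425/600]
  375 → van 3 (new)  [load 375/600]
  325 → van 4 (new)  [load 325/600]
  200 → van 3  [load 575/600]
  175 → van 2  [load 600/600]
  150 → van 1  [load 600/600]
  150 → van 4  [load 475/600]
  125 → van 4  [load 600/600]
  125 → van 5 (new)  [load 125/600]
  125 → van 5  [load 250/600]
5 vans opened.

5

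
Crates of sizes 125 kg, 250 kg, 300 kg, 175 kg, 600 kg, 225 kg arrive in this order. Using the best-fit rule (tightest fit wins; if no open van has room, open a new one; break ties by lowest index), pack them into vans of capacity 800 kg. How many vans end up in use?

  125 → van 1 (new)  [load 125/800]
  250 → van 1  [load 375/800]
  300 → van 1  [load 675/800]
  175 → van 2 (new)  [load 175/800]
  600 → van 2  [load 775/800]
  225 → van 3 (new)  [load 225/800]
3 vans opened.

3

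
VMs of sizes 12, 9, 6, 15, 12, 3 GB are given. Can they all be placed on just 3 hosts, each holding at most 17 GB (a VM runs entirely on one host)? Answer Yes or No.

No

Total = 57 GB; ⌈57/17⌉ = 4.
At least 4 hosts are required, but only 3 are allowed.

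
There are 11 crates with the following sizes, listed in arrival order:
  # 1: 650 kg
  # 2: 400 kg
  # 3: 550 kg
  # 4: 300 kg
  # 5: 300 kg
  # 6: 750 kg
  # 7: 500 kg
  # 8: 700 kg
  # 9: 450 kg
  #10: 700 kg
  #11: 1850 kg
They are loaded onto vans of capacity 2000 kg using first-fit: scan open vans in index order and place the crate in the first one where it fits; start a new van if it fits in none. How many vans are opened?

4

  650 → van 1 (new)  [load 650/2000]
  400 → van 1  [load 1050/2000]
  550 → van 1  [load 1600/2000]
  300 → van 1  [load 1900/2000]
  300 → van 2 (new)  [load 300/2000]
  750 → van 2  [load 1050/2000]
  500 → van 2  [load 1550/2000]
  700 → van 3 (new)  [load 700/2000]
  450 → van 2  [load 2000/2000]
  700 → van 3  [load 1400/2000]
  1850 → van 4 (new)  [load 1850/2000]
4 vans opened.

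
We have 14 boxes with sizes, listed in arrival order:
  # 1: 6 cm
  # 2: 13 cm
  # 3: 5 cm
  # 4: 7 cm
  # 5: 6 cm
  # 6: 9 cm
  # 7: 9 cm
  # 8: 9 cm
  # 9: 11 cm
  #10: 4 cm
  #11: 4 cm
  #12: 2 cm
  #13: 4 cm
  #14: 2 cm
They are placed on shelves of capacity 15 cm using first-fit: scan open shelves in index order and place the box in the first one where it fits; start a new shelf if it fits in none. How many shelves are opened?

7

  6 → shelf 1 (new)  [load 6/15]
  13 → shelf 2 (new)  [load 13/15]
  5 → shelf 1  [load 11/15]
  7 → shelf 3 (new)  [load 7/15]
  6 → shelf 3  [load 13/15]
  9 → shelf 4 (new)  [load 9/15]
  9 → shelf 5 (new)  [load 9/15]
  9 → shelf 6 (new)  [load 9/15]
  11 → shelf 7 (new)  [load 11/15]
  4 → shelf 1  [load 15/15]
  4 → shelf 4  [load 13/15]
  2 → shelf 2  [load 15/15]
  4 → shelf 5  [load 13/15]
  2 → shelf 3  [load 15/15]
7 shelves opened.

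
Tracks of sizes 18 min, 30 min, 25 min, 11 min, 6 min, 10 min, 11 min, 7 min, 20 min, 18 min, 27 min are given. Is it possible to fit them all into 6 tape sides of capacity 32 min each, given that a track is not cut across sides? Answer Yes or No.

Total = 183 min; ⌈183/32⌉ = 6.
The bound of 6 does not rule out 6, but exhaustive search shows no assignment into 6 tape sides of capacity 32 min exists — the minimum is 7.

No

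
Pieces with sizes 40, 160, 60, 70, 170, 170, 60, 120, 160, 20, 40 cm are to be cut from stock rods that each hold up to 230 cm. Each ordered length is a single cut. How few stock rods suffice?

Total = 170 + 170 + 160 + 160 + 120 + 70 + 60 + 60 + 40 + 40 + 20 = 1070 cm.
Lower bound: ⌈1070/230⌉ = 5 stock rods.
A packing using 5 stock rods:
  stock rod 1: 170 + 60 = 230
  stock rod 2: 170 + 60 = 230
  stock rod 3: 160 + 70 = 230
  stock rod 4: 160 + 40 + 20 = 220
  stock rod 5: 120 + 40 = 160
This matches the lower bound, so 5 is optimal.

5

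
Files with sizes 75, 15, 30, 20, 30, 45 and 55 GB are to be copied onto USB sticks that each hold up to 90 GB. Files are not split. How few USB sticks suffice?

Total = 75 + 55 + 45 + 30 + 30 + 20 + 15 = 270 GB.
Lower bound: ⌈270/90⌉ = 3 USB sticks.
A packing using 4 USB sticks:
  USB stick 1: 75 + 15 = 90
  USB stick 2: 55 + 30 = 85
  USB stick 3: 45 + 30 = 75
  USB stick 4: 20 = 20
No arrangement into 3 USB sticks stays within capacity, so 4 is optimal.

4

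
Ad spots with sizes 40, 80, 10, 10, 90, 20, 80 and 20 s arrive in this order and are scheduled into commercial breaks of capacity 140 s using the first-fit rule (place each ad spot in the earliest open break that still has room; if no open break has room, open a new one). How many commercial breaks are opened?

  40 → break 1 (new)  [load 40/140]
  80 → break 1  [load 120/140]
  10 → break 1  [load 130/140]
  10 → break 1  [load 140/140]
  90 → break 2 (new)  [load 90/140]
  20 → break 2  [load 110/140]
  80 → break 3 (new)  [load 80/140]
  20 → break 2  [load 130/140]
3 commercial breaks opened.

3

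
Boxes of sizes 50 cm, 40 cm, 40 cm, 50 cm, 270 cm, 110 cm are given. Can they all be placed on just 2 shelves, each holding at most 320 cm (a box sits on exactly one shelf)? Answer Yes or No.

A valid assignment using 2 shelves:
  shelf 1: 270 + 50 = 320
  shelf 2: 110 + 50 + 40 + 40 = 240
Every load is within 320 cm, so 2 shelves suffice.

Yes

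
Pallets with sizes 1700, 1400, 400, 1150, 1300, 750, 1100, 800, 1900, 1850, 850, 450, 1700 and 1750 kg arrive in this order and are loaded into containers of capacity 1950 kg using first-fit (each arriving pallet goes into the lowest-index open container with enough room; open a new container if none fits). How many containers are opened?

10

  1700 → container 1 (new)  [load 1700/1950]
  1400 → container 2 (new)  [load 1400/1950]
  400 → container 2  [load 1800/1950]
  1150 → container 3 (new)  [load 1150/1950]
  1300 → container 4 (new)  [load 1300/1950]
  750 → container 3  [load 1900/1950]
  1100 → container 5 (new)  [load 1100/1950]
  800 → container 5  [load 1900/1950]
  1900 → container 6 (new)  [load 1900/1950]
  1850 → container 7 (new)  [load 1850/1950]
  850 → container 8 (new)  [load 850/1950]
  450 → container 4  [load 1750/1950]
  1700 → container 9 (new)  [load 1700/1950]
  1750 → container 10 (new)  [load 1750/1950]
10 containers opened.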